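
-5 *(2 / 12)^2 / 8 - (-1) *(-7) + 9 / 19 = -35807/5472 = -6.54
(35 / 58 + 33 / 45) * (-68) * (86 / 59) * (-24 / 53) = 27204896/453415 = 60.00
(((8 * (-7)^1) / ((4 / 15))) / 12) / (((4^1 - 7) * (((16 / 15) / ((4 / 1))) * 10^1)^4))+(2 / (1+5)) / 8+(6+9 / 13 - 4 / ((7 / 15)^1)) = -3851327/2236416 = -1.72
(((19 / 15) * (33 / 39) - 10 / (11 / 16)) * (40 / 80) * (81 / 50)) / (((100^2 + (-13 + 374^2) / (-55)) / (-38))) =14826213/266589050 = 0.06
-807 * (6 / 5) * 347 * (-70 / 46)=11761218/23 = 511357.30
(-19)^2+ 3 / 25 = 9028/25 = 361.12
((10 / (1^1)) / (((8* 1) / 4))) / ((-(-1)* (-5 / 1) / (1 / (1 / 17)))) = -17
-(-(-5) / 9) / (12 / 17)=-85/108 = -0.79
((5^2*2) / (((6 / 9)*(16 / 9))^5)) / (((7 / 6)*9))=119574225/58720256 = 2.04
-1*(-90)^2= -8100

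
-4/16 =-0.25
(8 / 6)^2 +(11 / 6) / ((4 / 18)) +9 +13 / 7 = 20.88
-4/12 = -1/3 = -0.33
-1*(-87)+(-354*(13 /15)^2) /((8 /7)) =-43697/300 = -145.66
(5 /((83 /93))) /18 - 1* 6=-2833/498 = -5.69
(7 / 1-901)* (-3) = 2682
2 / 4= 1/2 = 0.50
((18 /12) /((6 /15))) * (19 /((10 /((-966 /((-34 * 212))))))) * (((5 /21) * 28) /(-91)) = -6555/93704 = -0.07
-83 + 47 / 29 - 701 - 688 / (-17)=-365761/493 = -741.91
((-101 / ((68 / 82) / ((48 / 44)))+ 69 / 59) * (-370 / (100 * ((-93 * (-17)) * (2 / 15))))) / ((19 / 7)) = 376329849/441893716 = 0.85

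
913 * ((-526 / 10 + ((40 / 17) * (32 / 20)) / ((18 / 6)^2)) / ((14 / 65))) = -473798611/2142 = -221194.50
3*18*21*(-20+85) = 73710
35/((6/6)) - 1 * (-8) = 43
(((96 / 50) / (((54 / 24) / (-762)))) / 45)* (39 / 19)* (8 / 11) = -1690624/78375 = -21.57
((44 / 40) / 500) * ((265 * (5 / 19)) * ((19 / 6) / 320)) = 583/384000 = 0.00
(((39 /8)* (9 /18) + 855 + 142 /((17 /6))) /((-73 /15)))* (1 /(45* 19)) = -82285/377264 = -0.22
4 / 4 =1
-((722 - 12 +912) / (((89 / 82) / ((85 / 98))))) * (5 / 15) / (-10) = 43.21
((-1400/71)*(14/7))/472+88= 368282/4189 = 87.92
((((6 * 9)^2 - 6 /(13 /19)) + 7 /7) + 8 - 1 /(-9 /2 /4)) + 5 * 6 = 344813/117 = 2947.12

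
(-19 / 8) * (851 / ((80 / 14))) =-353.70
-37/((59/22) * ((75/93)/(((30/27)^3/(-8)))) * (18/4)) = 0.65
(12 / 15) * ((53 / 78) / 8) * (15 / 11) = 53/572 = 0.09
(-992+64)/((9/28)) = -25984/9 = -2887.11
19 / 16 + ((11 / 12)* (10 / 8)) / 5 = 17/12 = 1.42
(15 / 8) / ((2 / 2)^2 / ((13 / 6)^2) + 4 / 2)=2535/2992 = 0.85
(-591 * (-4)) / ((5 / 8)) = 18912/5 = 3782.40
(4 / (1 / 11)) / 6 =22/3 = 7.33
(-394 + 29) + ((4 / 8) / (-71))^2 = -7359859/20164 = -365.00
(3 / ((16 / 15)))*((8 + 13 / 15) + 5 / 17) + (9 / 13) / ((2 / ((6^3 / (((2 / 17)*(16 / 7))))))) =537141/1768 = 303.81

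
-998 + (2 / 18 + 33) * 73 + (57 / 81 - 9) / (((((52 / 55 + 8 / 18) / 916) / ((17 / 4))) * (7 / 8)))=-9728324/387 = -25137.79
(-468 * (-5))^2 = 5475600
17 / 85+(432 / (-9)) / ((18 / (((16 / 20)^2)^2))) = -1673/1875 = -0.89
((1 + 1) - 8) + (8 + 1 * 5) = 7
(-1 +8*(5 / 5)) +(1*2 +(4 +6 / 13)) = 175/13 = 13.46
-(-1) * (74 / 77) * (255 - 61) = 14356/77 = 186.44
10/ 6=5/3 = 1.67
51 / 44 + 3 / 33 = 5/4 = 1.25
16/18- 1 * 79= -703/9 = -78.11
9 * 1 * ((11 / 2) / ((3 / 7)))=231/2 = 115.50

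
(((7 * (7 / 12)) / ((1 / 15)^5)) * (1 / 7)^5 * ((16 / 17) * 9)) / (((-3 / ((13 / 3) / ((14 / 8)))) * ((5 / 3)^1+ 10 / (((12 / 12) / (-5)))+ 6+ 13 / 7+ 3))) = 157950000/4588997 = 34.42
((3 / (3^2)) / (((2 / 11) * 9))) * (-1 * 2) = -11/27 = -0.41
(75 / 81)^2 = 0.86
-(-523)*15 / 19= 7845/19 = 412.89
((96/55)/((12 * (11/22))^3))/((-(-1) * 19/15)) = 4/627 = 0.01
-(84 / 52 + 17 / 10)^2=-10.99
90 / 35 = 18/7 = 2.57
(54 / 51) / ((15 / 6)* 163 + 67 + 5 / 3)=108/48569 = 0.00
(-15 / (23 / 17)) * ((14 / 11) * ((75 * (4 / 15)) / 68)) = -1050/253 = -4.15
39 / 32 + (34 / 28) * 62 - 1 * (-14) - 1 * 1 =20049/224 = 89.50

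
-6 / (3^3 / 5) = -10/9 = -1.11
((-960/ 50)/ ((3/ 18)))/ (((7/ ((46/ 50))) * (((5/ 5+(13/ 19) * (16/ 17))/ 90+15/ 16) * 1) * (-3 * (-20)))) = -5705472/21609875 = -0.26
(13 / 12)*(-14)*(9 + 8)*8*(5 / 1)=-30940/3 = -10313.33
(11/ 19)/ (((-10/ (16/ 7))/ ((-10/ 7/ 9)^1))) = 176/8379 = 0.02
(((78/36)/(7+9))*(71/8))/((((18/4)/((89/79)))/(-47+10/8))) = -5010967/364032 = -13.77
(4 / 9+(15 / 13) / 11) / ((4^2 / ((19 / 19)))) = 707/20592 = 0.03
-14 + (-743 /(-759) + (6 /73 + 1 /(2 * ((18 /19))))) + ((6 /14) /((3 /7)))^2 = -7587065/664884 = -11.41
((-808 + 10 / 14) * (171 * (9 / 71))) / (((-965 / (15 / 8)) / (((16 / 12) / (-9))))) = -966321/191842 = -5.04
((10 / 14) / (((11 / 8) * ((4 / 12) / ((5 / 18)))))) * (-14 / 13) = -200/429 = -0.47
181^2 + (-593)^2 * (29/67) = 12392808/67 = 184967.28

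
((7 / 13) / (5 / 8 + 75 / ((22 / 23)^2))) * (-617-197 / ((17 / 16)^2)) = -309995224/60078187 = -5.16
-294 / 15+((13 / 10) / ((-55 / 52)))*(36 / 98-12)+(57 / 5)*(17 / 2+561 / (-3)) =-10996691/5390 = -2040.20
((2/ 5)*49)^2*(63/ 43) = 605052/1075 = 562.84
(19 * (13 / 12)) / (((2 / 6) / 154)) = 19019/2 = 9509.50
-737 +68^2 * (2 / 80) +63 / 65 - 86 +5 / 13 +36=-43553/65 = -670.05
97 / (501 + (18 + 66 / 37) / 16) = 14356/74331 = 0.19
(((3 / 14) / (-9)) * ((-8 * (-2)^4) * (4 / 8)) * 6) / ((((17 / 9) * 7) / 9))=5184/833 = 6.22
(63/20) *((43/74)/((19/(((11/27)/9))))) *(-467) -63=-49378357/759240 = -65.04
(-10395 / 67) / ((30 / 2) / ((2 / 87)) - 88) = -20790/75643 = -0.27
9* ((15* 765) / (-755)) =-20655/151 = -136.79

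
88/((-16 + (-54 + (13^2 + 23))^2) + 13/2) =176/38069 = 0.00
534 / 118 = 267/59 = 4.53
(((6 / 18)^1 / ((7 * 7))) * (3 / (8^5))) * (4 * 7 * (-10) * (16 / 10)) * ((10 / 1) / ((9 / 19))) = -95/16128 = -0.01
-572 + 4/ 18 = -5146/9 = -571.78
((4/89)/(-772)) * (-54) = 54/17177 = 0.00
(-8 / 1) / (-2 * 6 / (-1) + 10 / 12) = -48/77 = -0.62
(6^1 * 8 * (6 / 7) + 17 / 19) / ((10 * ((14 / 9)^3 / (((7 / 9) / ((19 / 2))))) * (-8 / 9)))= -4075839/39623360 = -0.10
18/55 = 0.33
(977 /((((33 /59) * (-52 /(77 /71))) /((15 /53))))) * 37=-74647685/195676 = -381.49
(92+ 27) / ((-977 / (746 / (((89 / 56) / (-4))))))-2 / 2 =19798423/86953 = 227.69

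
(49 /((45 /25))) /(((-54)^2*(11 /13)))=3185/288684 = 0.01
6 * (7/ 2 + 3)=39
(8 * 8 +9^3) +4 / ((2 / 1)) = 795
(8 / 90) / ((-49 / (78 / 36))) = -26/6615 = 0.00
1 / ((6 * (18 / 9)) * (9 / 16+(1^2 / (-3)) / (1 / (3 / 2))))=4/3 = 1.33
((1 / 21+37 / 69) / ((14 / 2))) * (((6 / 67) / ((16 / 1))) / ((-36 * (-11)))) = 47/39868752 = 0.00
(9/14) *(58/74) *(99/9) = 2871/518 = 5.54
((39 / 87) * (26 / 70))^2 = 28561/1030225 = 0.03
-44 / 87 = -0.51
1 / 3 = 0.33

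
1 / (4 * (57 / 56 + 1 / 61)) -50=-175796/3533 = -49.76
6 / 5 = 1.20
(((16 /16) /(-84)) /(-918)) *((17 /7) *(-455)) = -65/4536 = -0.01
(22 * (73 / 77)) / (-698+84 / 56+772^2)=292/8334025 = 0.00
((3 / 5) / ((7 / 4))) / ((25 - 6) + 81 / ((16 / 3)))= 192/19145 = 0.01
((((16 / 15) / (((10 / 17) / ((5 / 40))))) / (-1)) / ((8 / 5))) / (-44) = 17/5280 = 0.00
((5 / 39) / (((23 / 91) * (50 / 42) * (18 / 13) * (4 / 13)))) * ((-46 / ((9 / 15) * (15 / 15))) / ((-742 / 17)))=20111/11448 = 1.76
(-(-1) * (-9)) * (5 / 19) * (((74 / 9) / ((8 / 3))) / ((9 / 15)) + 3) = -1465/76 = -19.28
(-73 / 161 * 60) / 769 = -4380/123809 = -0.04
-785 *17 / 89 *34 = -5098.09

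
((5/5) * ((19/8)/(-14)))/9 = -19/1008 = -0.02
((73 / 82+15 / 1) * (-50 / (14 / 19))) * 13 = -8046025/574 = -14017.47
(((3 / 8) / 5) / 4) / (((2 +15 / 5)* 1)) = 3/800 = 0.00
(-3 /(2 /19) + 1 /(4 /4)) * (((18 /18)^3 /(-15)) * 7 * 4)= 51.33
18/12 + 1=5/2 = 2.50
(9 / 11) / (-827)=-9/9097 = 0.00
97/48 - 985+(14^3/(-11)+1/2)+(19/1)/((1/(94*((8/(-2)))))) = -8375.93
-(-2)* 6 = 12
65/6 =10.83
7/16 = 0.44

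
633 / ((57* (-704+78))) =-211/11894 = -0.02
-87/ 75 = -29/25 = -1.16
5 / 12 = 0.42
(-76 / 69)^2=5776/4761 = 1.21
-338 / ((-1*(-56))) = -169/28 = -6.04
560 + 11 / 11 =561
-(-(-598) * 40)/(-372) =64.30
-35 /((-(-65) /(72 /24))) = -21/13 = -1.62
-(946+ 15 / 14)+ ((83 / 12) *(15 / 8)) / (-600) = -25457861/26880 = -947.09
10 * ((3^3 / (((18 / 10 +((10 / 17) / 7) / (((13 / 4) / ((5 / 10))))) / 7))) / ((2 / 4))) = 29238300/14023 = 2085.02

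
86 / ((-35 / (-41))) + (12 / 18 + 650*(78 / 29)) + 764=7958672/3045 = 2613.69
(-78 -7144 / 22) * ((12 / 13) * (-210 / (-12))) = -930300/143 = -6505.59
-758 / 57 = -13.30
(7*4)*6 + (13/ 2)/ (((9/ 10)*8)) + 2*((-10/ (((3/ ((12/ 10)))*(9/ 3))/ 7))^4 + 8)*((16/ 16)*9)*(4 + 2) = 59081345/72 = 820574.24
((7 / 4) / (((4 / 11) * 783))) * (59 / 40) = 4543/501120 = 0.01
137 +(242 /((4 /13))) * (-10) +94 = -7634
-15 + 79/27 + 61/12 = -755/108 = -6.99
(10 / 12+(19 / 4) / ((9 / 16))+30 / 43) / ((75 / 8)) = 30884/29025 = 1.06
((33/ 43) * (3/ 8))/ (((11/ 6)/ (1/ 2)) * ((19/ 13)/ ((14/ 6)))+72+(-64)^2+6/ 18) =27027/391672208 = 0.00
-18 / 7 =-2.57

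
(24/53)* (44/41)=1056/2173 = 0.49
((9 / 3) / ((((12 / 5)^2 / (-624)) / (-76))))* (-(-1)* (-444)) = -10966800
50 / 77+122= 9444/77 = 122.65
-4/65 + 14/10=87/65 = 1.34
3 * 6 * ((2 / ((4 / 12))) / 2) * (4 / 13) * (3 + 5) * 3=5184/13 = 398.77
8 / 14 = 4/7 = 0.57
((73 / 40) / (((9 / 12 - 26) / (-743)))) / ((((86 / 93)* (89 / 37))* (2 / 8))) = 96.57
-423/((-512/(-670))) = -141705/256 = -553.54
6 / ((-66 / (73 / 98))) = -73/1078 = -0.07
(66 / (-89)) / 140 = -0.01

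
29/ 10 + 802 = 8049/10 = 804.90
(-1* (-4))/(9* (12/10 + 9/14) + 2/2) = 280/1231 = 0.23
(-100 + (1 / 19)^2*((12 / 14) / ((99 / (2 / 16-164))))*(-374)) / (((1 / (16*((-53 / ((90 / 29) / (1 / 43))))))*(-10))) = -80566466/1286775 = -62.61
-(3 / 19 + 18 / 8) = -183/76 = -2.41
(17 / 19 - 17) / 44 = -153/418 = -0.37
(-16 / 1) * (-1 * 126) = 2016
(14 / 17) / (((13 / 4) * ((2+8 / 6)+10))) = 21/1105 = 0.02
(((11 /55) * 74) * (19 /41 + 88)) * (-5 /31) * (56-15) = -8658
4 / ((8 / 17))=17/2 = 8.50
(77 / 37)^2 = 5929/1369 = 4.33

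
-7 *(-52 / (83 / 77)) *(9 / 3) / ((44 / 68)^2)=2209116/913 = 2419.62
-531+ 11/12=-6361/12 = -530.08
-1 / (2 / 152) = -76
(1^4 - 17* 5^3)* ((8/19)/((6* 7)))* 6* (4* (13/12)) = -73632/133 = -553.62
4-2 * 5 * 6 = -56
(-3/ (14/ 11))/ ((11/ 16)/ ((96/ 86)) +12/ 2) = -12672/35567 = -0.36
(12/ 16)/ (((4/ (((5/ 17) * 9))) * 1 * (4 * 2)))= 135/2176 = 0.06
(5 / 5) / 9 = 1/9 = 0.11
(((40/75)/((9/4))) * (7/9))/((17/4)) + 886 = 18301226/20655 = 886.04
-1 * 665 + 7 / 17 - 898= -26564/17 = -1562.59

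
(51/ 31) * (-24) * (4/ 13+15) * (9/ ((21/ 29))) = -21191112/2821 = -7511.91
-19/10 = -1.90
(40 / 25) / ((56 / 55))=11/7 = 1.57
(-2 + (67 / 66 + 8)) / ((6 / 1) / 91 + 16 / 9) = 126399/33220 = 3.80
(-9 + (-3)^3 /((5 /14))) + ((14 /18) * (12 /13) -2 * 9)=-19867/195 = -101.88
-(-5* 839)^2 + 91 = -17597934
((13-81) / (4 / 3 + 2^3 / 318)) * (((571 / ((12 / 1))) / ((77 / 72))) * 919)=-472798849/231 = -2046748.26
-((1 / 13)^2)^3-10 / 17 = -48268107/82055753 = -0.59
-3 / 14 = -0.21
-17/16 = -1.06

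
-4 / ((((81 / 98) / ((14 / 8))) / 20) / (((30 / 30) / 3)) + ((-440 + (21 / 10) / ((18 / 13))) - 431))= 82320/17892509 = 0.00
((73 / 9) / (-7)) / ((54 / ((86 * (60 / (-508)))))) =0.22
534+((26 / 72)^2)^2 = 896943505/1679616 = 534.02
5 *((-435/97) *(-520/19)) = 1131000/1843 = 613.67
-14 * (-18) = 252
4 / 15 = 0.27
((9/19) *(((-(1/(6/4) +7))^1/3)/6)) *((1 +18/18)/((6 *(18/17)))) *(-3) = 0.19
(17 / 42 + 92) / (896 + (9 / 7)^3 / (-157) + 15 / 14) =29856533/289844787 = 0.10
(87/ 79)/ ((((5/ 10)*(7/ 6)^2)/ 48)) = 300672/3871 = 77.67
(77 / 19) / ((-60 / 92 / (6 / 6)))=-1771/285 = -6.21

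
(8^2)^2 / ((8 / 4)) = 2048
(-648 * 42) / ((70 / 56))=-108864/5 = -21772.80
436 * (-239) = -104204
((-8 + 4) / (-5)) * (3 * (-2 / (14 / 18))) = -216/35 = -6.17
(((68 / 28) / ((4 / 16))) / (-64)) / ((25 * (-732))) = 17/2049600 = 0.00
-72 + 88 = 16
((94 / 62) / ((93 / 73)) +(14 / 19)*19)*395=17298235/2883 = 6000.08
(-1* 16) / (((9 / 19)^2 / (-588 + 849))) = -167504/9 = -18611.56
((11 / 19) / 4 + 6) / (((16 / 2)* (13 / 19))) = 467/416 = 1.12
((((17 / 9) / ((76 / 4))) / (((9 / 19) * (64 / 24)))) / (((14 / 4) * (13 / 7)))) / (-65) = -17/91260 = 0.00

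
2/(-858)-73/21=-3482/1001 = -3.48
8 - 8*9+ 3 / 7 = -445/7 = -63.57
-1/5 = -0.20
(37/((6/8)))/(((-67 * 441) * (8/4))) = -74/88641 = 0.00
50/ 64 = 25/32 = 0.78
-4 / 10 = -2/5 = -0.40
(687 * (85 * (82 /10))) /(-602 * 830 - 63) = -478839/499723 = -0.96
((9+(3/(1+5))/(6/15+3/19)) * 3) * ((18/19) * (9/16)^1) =254907/16112 = 15.82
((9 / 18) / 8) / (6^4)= 1/20736 = 0.00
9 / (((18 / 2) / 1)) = 1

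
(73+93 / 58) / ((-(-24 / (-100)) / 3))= -108175/116 = -932.54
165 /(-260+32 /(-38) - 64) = -3135/6172 = -0.51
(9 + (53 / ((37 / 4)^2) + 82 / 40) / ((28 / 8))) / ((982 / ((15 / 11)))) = 2806677/207031132 = 0.01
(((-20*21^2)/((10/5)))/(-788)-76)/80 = -27739/31520 = -0.88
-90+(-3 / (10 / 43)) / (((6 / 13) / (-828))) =115263/5 = 23052.60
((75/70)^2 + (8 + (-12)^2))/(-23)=-30017/4508 = -6.66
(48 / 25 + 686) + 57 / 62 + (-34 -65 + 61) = 1008801/1550 = 650.84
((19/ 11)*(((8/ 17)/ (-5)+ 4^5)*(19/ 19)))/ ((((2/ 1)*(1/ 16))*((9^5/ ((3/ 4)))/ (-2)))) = -601312/1673055 = -0.36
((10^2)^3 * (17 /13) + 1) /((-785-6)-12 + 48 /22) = -8130441/4979 = -1632.95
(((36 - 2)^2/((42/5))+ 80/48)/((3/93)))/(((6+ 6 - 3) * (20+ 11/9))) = 22.61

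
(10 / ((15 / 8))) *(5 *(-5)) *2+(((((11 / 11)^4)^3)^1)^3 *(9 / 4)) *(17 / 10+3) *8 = -2731/15 = -182.07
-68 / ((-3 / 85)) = 5780/3 = 1926.67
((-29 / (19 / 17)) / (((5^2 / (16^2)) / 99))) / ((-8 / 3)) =4685472/475 = 9864.15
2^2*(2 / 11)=8/11 = 0.73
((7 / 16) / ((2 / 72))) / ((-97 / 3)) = -0.49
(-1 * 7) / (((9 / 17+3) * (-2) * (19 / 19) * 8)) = 119/960 = 0.12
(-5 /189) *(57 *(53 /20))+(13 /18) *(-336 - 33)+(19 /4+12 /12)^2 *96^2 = 76717243/252 = 304433.50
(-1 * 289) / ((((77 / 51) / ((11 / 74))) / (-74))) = 14739/7 = 2105.57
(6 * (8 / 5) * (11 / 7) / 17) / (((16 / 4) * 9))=44/1785 = 0.02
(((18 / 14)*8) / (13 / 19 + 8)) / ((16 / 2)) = 57/385 = 0.15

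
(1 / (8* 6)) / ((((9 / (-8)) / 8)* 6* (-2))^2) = 16/2187 = 0.01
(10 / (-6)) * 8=-40/3 = -13.33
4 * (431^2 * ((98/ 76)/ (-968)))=-9102289/9196 = -989.81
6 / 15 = 2/5 = 0.40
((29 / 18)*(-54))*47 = -4089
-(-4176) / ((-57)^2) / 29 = 16/361 = 0.04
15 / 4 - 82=-313/4 = -78.25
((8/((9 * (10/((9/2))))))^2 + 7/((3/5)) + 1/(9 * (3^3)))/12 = 17968/18225 = 0.99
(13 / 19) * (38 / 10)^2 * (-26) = -6422/25 = -256.88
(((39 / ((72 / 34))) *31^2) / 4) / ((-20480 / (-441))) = 31220007/327680 = 95.28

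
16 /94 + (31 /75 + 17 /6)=24089/7050 = 3.42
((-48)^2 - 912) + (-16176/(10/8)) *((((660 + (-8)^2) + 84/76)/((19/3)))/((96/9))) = -137507.64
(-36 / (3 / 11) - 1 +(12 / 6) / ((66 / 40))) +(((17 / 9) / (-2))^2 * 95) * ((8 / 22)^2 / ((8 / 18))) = -106.58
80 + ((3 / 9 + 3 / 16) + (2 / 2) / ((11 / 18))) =43379/528 = 82.16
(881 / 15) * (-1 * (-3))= 881/5 = 176.20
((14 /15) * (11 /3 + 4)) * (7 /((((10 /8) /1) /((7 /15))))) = 63112/3375 = 18.70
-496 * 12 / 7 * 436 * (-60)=155704320/7 = 22243474.29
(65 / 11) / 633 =65/6963 = 0.01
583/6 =97.17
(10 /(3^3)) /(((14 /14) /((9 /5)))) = 2/3 = 0.67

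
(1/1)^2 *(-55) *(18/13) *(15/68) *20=-74250/221 = -335.97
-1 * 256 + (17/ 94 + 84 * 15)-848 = 14681/94 = 156.18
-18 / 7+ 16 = 94/7 = 13.43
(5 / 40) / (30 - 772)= -1/5936 = 0.00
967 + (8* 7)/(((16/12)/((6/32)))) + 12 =7895/8 = 986.88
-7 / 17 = -0.41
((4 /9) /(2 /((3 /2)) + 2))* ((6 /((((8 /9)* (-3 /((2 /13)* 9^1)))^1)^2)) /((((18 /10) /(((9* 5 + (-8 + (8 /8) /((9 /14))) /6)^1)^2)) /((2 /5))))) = 703298/7605 = 92.48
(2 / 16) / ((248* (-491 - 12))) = -1/997952 = 0.00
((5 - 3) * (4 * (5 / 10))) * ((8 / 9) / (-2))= -16/9 = -1.78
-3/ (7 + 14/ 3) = -9/35 = -0.26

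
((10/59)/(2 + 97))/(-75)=-2/87615 = 0.00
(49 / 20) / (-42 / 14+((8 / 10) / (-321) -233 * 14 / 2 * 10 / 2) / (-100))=393225/12607279 = 0.03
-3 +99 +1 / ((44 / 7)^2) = 96.03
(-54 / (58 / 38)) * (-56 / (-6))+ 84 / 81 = -257740/783 = -329.17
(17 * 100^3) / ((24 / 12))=8500000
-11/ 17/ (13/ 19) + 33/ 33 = 12/221 = 0.05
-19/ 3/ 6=-19/18 = -1.06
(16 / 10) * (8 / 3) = 64/15 = 4.27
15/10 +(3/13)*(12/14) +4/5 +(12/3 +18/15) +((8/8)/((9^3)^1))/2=510710/66339 = 7.70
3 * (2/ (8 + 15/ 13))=78/119 = 0.66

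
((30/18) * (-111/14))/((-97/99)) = 18315/1358 = 13.49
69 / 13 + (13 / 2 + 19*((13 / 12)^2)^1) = 63847/1872 = 34.11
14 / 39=0.36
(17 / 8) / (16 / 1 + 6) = 17/176 = 0.10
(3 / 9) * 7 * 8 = 56/3 = 18.67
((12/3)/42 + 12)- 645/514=117011/10794 = 10.84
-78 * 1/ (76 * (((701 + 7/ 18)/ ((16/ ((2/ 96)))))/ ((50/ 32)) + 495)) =-16848/8135515 = 0.00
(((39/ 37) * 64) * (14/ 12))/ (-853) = -2912/31561 = -0.09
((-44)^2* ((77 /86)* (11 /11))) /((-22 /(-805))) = 2727340/43 = 63426.51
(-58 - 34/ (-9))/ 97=-488/873 = -0.56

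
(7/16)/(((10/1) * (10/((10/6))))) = 7/960 = 0.01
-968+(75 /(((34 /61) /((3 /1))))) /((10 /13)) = -30139/68 = -443.22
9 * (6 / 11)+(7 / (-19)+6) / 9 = 10411/1881 = 5.53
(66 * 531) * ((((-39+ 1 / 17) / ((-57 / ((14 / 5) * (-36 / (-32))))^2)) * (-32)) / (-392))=-52201017/153425 = -340.24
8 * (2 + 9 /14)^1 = 148/7 = 21.14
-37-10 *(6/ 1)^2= -397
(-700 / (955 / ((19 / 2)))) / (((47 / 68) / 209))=-18901960/8977 = -2105.60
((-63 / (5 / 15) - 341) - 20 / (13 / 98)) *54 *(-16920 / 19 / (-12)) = -673839000/247 = -2728093.12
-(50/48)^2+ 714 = 410639/576 = 712.91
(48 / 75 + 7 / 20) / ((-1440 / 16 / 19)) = -209/1000 = -0.21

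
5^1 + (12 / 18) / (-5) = 4.87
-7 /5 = -1.40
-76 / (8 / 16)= -152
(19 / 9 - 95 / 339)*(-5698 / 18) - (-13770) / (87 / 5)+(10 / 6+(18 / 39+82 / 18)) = 753937150/3450681 = 218.49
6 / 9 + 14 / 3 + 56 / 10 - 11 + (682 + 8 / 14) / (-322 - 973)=-16147/27195 = -0.59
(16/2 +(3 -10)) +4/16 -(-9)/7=71/28 = 2.54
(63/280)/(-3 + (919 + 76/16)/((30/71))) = 27/261985 = 0.00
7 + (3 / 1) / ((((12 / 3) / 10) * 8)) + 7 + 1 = 255/16 = 15.94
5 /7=0.71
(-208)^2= 43264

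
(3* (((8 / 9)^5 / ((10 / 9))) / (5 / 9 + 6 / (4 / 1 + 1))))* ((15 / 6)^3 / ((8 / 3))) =5.00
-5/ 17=-0.29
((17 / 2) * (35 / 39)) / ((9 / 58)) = 17255/351 = 49.16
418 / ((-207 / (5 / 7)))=-2090/1449 = -1.44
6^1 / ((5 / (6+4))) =12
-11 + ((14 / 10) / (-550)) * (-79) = -29697/2750 = -10.80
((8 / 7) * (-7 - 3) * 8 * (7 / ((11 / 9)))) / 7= -5760/77 = -74.81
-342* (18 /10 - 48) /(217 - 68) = 79002/745 = 106.04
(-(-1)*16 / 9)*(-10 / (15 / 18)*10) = -640/3 = -213.33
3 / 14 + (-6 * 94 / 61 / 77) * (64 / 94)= 1245/9394 = 0.13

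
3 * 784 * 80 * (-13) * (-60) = 146764800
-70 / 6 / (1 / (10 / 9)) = -350/27 = -12.96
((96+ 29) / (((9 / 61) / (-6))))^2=232562500/9 = 25840277.78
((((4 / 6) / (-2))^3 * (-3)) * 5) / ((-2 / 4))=-10/9 = -1.11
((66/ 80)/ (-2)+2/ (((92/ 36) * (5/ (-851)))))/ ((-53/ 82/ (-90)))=-3944241/212 = -18604.91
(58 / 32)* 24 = 87/2 = 43.50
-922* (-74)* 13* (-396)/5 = -351237744/5 = -70247548.80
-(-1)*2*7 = 14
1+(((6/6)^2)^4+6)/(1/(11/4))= 81/4 = 20.25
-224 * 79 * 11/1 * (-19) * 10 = 36984640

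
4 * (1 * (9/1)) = 36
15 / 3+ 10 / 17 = 95/17 = 5.59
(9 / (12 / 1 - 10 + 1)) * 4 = 12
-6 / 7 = -0.86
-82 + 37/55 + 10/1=-3923/55 = -71.33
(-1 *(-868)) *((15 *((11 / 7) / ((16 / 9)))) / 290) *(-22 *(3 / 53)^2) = -2.80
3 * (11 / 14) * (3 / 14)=99/196 = 0.51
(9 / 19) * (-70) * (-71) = 44730/19 = 2354.21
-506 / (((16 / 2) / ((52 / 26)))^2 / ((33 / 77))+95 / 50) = -1380/107 = -12.90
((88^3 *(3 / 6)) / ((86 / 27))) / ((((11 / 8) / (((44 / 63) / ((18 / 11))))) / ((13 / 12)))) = 97450496/2709 = 35972.87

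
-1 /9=-0.11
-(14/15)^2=-196/225 = -0.87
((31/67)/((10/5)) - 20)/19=-2649/2546 = -1.04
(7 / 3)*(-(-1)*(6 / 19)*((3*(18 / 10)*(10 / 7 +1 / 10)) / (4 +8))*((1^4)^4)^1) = 963/1900 = 0.51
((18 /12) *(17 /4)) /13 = 0.49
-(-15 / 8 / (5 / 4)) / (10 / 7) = 21/20 = 1.05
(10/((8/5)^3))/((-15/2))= -125/384 = -0.33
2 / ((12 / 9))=1.50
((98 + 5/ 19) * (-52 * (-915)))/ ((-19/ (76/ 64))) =-22207965/76 = -292210.07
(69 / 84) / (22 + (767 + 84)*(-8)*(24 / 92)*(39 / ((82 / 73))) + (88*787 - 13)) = 943/8728412 = 0.00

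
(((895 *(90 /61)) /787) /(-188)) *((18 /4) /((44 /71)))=-25735725/397113904 = -0.06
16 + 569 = 585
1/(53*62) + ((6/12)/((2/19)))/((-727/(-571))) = 17826361/4777844 = 3.73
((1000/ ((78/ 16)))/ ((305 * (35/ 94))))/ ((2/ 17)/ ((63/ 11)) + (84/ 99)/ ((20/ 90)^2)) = 0.11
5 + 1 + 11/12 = 83/12 = 6.92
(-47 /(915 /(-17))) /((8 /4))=799/1830 = 0.44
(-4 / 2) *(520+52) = -1144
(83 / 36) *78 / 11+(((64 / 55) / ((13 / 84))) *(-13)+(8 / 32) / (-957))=-1557943/19140 = -81.40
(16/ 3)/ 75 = 16/225 = 0.07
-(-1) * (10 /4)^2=6.25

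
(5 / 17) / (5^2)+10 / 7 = 857/595 = 1.44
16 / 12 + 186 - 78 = 328/3 = 109.33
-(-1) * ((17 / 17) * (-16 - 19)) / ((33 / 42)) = -490/11 = -44.55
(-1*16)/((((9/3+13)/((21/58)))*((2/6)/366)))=-11529/29 = -397.55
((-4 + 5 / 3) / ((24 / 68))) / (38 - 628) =119/10620 = 0.01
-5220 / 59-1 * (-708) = 619.53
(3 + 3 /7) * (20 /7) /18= 80/147 = 0.54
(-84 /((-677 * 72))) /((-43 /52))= -182/87333 = 0.00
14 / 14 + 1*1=2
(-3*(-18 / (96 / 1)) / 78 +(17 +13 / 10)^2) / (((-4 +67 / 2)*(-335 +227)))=-1160977/11044800 = -0.11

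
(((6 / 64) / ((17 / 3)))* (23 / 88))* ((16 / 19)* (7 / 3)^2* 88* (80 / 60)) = 2254/969 = 2.33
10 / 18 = 0.56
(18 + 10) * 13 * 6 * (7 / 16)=1911/2 = 955.50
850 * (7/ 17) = 350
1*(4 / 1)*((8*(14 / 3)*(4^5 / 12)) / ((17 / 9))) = 114688/17 = 6746.35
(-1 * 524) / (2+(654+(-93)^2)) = -524/9305 = -0.06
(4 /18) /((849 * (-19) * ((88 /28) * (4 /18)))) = -7/354882 = 0.00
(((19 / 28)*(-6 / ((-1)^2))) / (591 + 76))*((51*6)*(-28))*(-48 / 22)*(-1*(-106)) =-88744896/7337 = -12095.53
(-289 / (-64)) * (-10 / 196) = -1445/6272 = -0.23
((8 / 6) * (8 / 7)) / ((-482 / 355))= -5680/5061 = -1.12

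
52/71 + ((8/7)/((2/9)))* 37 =94936/497 = 191.02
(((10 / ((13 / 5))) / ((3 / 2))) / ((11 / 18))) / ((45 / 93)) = 1240/143 = 8.67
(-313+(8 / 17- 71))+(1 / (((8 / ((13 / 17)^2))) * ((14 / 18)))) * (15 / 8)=-383.35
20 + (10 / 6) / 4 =20.42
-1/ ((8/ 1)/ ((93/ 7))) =-93/56 = -1.66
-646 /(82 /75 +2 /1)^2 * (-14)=12718125/13456 = 945.16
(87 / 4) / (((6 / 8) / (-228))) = -6612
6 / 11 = 0.55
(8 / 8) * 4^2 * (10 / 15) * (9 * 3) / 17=288/17 = 16.94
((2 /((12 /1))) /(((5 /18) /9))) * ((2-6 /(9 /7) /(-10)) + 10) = 1683/25 = 67.32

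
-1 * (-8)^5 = 32768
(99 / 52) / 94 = 99/4888 = 0.02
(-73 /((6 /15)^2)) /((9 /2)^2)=-1825/81 = -22.53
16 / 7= 2.29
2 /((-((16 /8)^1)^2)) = -1/2 = -0.50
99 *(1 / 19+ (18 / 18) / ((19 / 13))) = 72.95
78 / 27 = 2.89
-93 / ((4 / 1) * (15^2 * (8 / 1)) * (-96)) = 31/230400 = 0.00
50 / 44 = 25/22 = 1.14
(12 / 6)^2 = 4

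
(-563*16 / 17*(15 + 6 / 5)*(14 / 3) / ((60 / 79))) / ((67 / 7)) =-5510.62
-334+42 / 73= -333.42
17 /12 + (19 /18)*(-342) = -4315/12 = -359.58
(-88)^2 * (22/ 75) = 170368/75 = 2271.57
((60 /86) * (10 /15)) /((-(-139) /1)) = 20/5977 = 0.00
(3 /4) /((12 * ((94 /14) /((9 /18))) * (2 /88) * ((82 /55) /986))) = 2087855/15416 = 135.43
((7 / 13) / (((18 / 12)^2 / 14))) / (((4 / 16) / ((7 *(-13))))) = -10976/9 = -1219.56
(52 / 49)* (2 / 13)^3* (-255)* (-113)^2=-104195040/8281 = -12582.42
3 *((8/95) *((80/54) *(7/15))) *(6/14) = 64/855 = 0.07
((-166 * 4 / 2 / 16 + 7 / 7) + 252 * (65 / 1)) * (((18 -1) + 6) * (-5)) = -7525715/4 = -1881428.75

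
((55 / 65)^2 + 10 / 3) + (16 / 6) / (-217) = 444149/110019 = 4.04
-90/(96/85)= -79.69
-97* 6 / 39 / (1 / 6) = -1164/13 = -89.54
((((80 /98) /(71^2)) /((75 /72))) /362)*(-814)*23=-1797312/223543145 = -0.01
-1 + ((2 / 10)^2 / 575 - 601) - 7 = -609.00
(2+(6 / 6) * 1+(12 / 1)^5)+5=248840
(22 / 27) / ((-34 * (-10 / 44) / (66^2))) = 117128/255 = 459.33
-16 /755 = -0.02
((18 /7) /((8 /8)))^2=324/49 = 6.61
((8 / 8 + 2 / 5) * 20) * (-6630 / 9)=-61880/3 = -20626.67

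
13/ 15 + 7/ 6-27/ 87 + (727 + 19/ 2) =321127/435 = 738.22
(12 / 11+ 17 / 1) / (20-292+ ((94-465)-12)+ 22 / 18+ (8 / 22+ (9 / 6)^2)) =-7164/257861 = -0.03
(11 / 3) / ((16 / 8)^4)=11/48 = 0.23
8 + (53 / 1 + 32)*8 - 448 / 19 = 12624/19 = 664.42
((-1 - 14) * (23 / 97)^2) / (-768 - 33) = 2645/2512203 = 0.00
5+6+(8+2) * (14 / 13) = 283/13 = 21.77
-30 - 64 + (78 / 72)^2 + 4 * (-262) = -164279/144 = -1140.83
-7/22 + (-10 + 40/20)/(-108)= -145/594 = -0.24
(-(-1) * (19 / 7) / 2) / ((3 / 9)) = 57/14 = 4.07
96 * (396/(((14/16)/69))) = 2997833.14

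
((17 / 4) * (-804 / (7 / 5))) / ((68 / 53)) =-53265/28 = -1902.32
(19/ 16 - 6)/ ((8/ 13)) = -1001/128 = -7.82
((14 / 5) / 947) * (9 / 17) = 126/80495 = 0.00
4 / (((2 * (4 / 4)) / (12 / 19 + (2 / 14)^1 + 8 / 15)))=5218/1995 = 2.62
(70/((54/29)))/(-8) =-1015/216 = -4.70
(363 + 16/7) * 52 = 132964/7 = 18994.86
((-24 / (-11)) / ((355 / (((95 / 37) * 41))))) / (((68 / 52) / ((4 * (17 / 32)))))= 30381/28897 = 1.05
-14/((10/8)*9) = -56/45 = -1.24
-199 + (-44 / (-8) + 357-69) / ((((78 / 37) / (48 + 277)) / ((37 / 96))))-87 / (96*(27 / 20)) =59580161/3456 = 17239.63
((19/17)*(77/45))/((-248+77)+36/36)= -1463/130050 = -0.01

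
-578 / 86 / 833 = -17/2107 = -0.01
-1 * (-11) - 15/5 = 8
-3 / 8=-0.38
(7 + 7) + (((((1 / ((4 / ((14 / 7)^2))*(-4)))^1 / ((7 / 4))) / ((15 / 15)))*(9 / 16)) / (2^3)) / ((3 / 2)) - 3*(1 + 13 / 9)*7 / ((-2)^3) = 27431/1344 = 20.41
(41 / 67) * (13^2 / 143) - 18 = -12733/737 = -17.28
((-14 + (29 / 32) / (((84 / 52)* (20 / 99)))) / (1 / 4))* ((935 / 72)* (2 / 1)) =-9402173/8064 = -1165.94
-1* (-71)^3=357911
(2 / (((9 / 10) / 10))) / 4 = 50/9 = 5.56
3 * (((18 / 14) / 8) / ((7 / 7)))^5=177147/550731776 = 0.00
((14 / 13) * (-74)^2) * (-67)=-395114.46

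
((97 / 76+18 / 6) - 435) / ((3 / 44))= -6317.28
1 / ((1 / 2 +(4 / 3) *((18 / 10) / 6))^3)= 1000/729 = 1.37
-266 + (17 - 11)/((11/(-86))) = -3442/11 = -312.91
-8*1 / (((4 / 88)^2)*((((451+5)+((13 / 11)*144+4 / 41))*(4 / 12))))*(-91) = 119183064/70613 = 1687.83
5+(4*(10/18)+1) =74/9 = 8.22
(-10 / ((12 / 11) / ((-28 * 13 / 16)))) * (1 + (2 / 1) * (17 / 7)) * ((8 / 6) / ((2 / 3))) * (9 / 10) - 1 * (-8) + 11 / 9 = 158965/72 = 2207.85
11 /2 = 5.50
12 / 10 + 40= 41.20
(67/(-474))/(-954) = 67/452196 = 0.00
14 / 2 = 7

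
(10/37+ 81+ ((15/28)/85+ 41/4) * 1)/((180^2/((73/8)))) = 19612253/760838400 = 0.03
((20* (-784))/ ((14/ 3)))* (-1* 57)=191520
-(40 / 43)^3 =-64000/79507 = -0.80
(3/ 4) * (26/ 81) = 13/54 = 0.24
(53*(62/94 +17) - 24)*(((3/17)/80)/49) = 64293/1566040 = 0.04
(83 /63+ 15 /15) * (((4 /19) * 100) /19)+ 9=263087/22743 = 11.57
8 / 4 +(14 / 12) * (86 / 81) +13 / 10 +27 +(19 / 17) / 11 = 31.64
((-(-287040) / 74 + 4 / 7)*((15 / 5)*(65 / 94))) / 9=32655610/36519 = 894.21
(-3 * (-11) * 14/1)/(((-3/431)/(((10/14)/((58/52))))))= -1232660/29 = -42505.52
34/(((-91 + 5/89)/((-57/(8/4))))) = 1513/142 = 10.65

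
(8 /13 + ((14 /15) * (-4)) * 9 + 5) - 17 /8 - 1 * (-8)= -22.11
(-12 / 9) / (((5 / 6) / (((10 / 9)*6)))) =-32/3 = -10.67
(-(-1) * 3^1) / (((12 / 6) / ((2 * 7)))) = 21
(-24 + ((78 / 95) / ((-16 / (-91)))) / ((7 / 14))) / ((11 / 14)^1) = -38997/2090 = -18.66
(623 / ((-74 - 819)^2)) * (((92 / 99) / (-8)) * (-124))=888398/78947451 = 0.01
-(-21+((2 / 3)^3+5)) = 424/27 = 15.70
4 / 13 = 0.31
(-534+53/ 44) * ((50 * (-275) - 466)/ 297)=25502.42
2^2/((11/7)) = 28/11 = 2.55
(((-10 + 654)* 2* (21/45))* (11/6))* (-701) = -34761188/45 = -772470.84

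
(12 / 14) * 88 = 528/7 = 75.43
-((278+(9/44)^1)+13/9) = -110741/396 = -279.65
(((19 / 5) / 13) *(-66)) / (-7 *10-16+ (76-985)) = 1254/64675 = 0.02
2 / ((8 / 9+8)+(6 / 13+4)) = 117/781 = 0.15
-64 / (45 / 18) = -128/5 = -25.60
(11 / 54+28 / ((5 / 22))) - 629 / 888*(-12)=17807/135 = 131.90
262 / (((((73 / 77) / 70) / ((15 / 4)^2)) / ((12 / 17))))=238305375/1241 = 192026.89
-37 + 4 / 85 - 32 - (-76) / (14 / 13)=963/595 = 1.62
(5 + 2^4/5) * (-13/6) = -533/30 = -17.77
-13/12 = -1.08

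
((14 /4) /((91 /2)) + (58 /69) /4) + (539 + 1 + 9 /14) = 3396499/6279 = 540.93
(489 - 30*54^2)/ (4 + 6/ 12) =-57994/3 = -19331.33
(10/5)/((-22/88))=-8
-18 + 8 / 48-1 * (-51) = 199/6 = 33.17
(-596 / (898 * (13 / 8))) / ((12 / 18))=-3576/5837 = -0.61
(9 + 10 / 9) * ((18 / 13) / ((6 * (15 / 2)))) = 14/45 = 0.31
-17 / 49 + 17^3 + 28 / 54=6500126/1323 = 4913.17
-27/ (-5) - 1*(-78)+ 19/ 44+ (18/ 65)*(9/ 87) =6955387/82940 = 83.86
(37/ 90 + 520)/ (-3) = -46837/270 = -173.47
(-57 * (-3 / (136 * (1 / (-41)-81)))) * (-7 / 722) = 2583/17168096 = 0.00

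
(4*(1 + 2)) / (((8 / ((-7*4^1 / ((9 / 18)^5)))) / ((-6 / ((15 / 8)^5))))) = 29360128/84375 = 347.97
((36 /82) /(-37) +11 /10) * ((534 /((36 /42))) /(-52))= -10283861/788840 = -13.04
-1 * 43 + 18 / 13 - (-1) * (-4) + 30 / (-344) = -102191/2236 = -45.70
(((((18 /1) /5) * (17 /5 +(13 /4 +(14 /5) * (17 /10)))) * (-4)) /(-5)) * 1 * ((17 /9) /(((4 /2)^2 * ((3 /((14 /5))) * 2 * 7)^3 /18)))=19397/234375 = 0.08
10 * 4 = 40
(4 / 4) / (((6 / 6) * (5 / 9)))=9/5 = 1.80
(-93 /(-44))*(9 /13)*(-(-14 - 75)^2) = -6629877/572 = -11590.69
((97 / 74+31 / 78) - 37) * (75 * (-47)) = 59838050/481 = 124403.43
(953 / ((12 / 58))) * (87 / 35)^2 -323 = 68936801/2450 = 28137.47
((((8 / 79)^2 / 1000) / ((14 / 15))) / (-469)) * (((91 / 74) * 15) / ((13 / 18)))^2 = -8748/572443243 = 0.00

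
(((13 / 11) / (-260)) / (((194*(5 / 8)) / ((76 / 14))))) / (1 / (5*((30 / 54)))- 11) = 1/52283 = 0.00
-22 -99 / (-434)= -9449/434 = -21.77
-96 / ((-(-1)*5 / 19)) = -1824/5 = -364.80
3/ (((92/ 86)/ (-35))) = -98.15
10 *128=1280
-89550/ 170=-8955/17 = -526.76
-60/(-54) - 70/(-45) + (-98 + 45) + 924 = 2621/3 = 873.67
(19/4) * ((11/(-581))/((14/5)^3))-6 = -38288461/6377056 = -6.00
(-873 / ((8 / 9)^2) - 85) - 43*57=-233017/64 = -3640.89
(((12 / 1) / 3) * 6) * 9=216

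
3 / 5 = 0.60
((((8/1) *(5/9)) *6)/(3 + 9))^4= 160000/6561 = 24.39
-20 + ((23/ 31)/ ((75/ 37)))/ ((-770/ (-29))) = -35780321/1790250 = -19.99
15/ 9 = 5/3 = 1.67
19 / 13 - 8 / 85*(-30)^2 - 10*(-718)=1568383/221 = 7096.76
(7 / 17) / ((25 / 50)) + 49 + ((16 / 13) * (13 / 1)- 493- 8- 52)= -8282/17 = -487.18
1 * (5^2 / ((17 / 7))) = 175/17 = 10.29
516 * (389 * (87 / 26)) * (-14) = -122240916/13 = -9403147.38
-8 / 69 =-0.12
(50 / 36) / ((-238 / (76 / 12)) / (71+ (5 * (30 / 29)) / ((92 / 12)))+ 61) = 908333/39551094 = 0.02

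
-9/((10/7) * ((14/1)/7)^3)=-63/80 = -0.79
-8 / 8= -1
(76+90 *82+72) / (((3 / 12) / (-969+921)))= -1445376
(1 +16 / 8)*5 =15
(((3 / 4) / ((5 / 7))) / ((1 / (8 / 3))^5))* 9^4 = 4644864/5 = 928972.80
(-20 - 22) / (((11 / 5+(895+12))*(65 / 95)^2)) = -37905/384137 = -0.10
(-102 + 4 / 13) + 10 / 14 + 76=-2273/91 = -24.98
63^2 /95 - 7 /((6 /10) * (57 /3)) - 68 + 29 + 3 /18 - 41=-7347/190 = -38.67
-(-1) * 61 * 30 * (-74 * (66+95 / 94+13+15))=-604718010/47 = -12866340.64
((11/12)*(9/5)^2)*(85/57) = 4.43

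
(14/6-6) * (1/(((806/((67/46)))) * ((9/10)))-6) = 11007887/500526 = 21.99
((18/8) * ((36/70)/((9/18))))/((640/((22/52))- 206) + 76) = 99/59150 = 0.00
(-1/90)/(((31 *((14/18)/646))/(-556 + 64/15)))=2673148/16275 = 164.25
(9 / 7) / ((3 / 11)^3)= 1331/21 = 63.38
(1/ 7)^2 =1/49 = 0.02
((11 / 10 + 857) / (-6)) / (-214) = 8581/12840 = 0.67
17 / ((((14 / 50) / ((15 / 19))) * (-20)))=-1275/532 = -2.40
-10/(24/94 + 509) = -94/4787 = -0.02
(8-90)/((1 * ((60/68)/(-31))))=43214/15 = 2880.93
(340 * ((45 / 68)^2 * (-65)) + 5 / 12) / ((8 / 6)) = -987145/136 = -7258.42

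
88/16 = 11/2 = 5.50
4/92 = 0.04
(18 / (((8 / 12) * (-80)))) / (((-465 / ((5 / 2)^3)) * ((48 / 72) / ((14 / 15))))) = 63/3968 = 0.02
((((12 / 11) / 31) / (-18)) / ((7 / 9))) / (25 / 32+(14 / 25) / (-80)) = -24000/7392539 = 0.00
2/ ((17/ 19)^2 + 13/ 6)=4332/6427 = 0.67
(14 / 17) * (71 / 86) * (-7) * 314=-1494.40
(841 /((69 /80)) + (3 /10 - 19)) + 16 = 670937/690 = 972.37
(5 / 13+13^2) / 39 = 734/169 = 4.34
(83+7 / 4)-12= 291/4 = 72.75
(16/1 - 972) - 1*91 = -1047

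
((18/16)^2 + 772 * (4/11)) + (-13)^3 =-1348165/704 = -1915.01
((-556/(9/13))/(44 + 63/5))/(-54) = 18070/68769 = 0.26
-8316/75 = -110.88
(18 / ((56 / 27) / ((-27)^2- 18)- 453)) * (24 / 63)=-921456/60873295 = -0.02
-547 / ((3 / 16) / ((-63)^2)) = -11578896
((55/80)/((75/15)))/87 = 11/6960 = 0.00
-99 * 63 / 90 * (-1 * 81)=56133/10 = 5613.30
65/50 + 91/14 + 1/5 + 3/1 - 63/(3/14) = -283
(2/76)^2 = 1/1444 = 0.00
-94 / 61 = -1.54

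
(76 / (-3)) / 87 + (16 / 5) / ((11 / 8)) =29228/14355 = 2.04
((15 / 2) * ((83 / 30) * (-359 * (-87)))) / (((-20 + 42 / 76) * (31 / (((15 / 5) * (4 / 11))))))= -1172.73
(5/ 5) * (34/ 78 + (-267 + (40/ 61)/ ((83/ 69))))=-52527308/197457 = -266.02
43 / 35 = 1.23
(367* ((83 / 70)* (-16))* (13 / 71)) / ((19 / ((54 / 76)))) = -42767244/897085 = -47.67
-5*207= -1035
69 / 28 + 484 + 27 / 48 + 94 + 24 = 67763/112 = 605.03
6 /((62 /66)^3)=215622/29791 = 7.24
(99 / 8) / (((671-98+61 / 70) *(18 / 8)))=385/40171 = 0.01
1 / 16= 0.06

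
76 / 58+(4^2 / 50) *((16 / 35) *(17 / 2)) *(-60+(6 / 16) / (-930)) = -288281822/3933125 = -73.30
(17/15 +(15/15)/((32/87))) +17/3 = 1523/160 = 9.52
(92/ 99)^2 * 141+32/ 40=2002108/16335 = 122.57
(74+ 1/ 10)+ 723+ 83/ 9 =72569/90 = 806.32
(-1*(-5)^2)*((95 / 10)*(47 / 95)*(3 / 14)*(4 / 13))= -705/91 = -7.75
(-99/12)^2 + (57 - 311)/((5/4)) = -10811/80 = -135.14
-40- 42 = -82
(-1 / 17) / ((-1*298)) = 1/5066 = 0.00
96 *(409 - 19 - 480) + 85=-8555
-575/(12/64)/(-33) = 9200/99 = 92.93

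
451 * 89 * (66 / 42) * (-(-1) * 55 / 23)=24284095/161 = 150832.89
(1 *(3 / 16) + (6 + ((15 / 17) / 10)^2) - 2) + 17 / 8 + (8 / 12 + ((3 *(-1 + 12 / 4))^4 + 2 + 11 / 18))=54333769/41616 = 1305.60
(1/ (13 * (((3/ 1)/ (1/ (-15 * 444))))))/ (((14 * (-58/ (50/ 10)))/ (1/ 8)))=1/337454208 = 0.00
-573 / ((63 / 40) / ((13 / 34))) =-49660/357 = -139.10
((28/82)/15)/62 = 7/19065 = 0.00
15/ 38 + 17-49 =-31.61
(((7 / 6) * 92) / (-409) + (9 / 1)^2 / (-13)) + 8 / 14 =-5.92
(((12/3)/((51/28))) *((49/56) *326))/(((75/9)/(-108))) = -3450384/425 = -8118.55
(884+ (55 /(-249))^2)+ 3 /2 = 109809821/124002 = 885.55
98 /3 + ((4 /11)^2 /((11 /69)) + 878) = 3639604/3993 = 911.50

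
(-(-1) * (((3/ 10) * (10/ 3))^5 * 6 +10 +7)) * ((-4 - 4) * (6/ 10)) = -552/5 = -110.40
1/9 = 0.11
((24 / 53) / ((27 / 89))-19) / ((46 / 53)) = -8351/414 = -20.17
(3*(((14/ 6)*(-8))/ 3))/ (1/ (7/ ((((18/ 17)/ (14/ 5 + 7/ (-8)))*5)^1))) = -64141/1350 = -47.51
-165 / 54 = -55/18 = -3.06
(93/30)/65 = 31/650 = 0.05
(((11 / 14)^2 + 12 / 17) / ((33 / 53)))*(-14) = -233677/7854 = -29.75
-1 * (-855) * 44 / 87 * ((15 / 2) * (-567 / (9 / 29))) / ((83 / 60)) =-4283240.96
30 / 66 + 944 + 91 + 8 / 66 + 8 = 34438/33 = 1043.58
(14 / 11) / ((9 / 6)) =28/33 = 0.85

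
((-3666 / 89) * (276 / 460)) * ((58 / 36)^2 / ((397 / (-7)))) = 3596957/3179970 = 1.13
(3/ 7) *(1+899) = 2700/7 = 385.71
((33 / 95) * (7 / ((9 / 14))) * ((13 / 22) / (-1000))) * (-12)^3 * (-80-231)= -14263704/11875 = -1201.15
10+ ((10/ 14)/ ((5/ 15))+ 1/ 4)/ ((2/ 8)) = 137/7 = 19.57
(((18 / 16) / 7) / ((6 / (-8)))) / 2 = -3/28 = -0.11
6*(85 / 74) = 255/37 = 6.89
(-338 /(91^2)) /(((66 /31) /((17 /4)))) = -527/6468 = -0.08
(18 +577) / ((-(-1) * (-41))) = -595/41 = -14.51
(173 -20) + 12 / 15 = 769/5 = 153.80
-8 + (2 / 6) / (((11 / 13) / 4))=-212/33 = -6.42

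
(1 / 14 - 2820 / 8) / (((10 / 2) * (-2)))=2467/70 = 35.24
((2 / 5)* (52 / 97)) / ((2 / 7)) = 364/485 = 0.75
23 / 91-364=-363.75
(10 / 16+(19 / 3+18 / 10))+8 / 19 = 20929/2280 = 9.18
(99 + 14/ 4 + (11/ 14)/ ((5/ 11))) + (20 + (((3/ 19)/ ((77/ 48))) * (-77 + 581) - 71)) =752247/7315 = 102.84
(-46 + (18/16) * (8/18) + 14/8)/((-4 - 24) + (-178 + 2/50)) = 4375/20596 = 0.21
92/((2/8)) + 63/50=369.26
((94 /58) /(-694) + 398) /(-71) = -8010101/1428946 = -5.61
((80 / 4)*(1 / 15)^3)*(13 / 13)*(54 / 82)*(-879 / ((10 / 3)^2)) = -7911/25625 = -0.31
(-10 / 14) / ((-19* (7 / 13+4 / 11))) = 715/17157 = 0.04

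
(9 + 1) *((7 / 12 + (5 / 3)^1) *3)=135/2 = 67.50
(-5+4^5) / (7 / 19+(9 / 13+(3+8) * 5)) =251693/13847 = 18.18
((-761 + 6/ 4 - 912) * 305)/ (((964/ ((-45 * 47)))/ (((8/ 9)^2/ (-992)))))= -239609525/268956 = -890.89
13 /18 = 0.72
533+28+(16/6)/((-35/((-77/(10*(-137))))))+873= 14734306/10275 = 1434.00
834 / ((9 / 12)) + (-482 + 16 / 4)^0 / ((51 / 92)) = 56804/51 = 1113.80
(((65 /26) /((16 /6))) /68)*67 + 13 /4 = 4541/1088 = 4.17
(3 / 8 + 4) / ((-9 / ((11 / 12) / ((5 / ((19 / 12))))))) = -0.14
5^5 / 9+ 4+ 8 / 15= 15829/45 = 351.76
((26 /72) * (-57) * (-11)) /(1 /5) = 13585/12 = 1132.08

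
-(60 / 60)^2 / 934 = -1/934 = 0.00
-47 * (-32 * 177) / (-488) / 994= -16638/30317 = -0.55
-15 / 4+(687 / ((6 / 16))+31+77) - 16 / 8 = 7737/4 = 1934.25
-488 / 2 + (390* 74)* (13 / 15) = 24768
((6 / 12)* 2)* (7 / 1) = 7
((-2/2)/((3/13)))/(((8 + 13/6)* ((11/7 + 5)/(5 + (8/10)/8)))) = -4641/14030 = -0.33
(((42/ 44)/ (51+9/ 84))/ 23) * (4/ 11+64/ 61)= 30968/26992317 = 0.00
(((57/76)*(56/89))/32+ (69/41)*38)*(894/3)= 556453761/29192 = 19061.86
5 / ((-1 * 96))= -5/96 = -0.05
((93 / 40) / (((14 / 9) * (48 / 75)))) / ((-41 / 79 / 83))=-27441045/73472 = -373.49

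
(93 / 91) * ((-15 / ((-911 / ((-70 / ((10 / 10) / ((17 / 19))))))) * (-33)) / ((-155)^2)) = 10098/6975527 = 0.00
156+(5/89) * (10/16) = 111097/712 = 156.04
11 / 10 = 1.10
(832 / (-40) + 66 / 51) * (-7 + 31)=-39792/85 = -468.14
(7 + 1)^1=8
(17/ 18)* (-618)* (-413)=723163/3 = 241054.33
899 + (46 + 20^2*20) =8945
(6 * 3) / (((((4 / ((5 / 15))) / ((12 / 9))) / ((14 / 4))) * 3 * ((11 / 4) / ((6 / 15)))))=56/165 = 0.34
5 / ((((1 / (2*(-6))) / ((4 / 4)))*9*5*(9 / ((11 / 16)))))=-11/108 = -0.10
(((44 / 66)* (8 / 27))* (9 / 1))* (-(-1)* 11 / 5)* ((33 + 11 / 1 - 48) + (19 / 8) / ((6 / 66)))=1298/15 = 86.53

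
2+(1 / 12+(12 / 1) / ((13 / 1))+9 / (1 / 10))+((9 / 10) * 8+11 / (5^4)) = 9771841/97500 = 100.22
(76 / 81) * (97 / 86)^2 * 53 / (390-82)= 9474863/46128852 = 0.21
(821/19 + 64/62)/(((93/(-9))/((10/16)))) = -390885/146072 = -2.68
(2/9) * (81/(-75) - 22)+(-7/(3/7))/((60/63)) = -20051/900 = -22.28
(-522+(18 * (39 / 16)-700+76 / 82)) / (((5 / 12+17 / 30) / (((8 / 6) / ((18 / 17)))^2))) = -371963230/195939 = -1898.36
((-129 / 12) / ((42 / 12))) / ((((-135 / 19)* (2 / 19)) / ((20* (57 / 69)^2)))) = 5603803/99981 = 56.05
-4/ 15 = -0.27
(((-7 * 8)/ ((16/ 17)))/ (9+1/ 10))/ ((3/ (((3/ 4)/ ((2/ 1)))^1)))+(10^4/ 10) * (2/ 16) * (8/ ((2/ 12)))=623915/104 = 5999.18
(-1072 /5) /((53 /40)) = -8576/53 = -161.81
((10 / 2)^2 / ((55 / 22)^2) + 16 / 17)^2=24.42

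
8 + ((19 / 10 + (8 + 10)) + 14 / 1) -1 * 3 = 389/10 = 38.90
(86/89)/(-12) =-43/534 = -0.08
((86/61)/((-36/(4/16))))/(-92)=43/404064 = 0.00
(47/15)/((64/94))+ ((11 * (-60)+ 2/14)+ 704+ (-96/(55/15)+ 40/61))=52348313/2254560 = 23.22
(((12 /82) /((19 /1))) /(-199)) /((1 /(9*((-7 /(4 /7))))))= 1323/310042 = 0.00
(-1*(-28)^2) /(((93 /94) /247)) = -18202912/93 = -195730.24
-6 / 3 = -2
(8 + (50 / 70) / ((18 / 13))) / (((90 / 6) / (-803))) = -861619/1890 = -455.88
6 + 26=32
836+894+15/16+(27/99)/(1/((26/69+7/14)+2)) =1731.72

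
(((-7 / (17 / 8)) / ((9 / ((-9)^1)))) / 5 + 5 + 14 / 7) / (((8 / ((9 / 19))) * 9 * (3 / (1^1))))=217/12920 = 0.02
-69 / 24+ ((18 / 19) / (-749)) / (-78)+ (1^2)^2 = -2775021/1480024 = -1.87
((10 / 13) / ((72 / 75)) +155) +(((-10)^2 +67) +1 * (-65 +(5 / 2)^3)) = 85309/312 = 273.43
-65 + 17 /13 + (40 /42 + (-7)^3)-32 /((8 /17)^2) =-300431/546 = -550.24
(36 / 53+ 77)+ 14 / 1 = 4859/53 = 91.68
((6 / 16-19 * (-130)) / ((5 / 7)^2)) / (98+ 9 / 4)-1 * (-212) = 5218987/20050 = 260.30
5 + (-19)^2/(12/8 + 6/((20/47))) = 2195/78 = 28.14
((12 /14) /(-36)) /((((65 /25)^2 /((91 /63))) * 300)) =-1/58968 = 0.00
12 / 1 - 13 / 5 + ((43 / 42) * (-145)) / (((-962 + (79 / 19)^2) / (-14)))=7.20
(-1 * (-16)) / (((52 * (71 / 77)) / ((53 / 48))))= 0.37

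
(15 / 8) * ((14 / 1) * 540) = 14175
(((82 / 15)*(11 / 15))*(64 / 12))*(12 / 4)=14432/225 = 64.14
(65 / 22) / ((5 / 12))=78/11 = 7.09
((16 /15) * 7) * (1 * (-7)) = -784/15 = -52.27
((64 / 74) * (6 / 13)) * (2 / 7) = 384/3367 = 0.11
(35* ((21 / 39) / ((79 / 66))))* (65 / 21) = 3850/79 = 48.73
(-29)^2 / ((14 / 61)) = 3664.36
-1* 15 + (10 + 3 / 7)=-32/7 = -4.57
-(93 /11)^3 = -604.33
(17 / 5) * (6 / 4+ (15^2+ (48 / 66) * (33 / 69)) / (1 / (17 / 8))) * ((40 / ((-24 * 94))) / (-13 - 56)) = 1502579/3580272 = 0.42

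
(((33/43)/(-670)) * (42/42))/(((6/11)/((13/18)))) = -1573/1037160 = 0.00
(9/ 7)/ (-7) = -0.18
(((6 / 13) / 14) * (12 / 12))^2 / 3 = 3/8281 = 0.00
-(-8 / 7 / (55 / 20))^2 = -0.17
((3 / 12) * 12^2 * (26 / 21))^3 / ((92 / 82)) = 622612224/7889 = 78921.56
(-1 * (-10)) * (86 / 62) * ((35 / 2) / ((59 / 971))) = 7306775/1829 = 3994.96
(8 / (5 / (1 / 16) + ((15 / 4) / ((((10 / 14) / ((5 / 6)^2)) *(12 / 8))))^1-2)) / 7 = 576/40537 = 0.01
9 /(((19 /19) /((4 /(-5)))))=-36/5 = -7.20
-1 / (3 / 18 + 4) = -6/25 = -0.24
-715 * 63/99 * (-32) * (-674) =-9813440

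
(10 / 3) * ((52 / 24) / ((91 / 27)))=15/7 = 2.14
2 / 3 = 0.67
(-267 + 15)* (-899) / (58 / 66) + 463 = 258259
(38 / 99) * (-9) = -38/11 = -3.45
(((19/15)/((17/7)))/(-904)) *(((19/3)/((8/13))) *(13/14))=-61009/11064960 = -0.01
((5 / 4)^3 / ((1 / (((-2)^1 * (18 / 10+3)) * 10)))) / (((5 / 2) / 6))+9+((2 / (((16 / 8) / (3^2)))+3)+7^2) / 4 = -1703/4 = -425.75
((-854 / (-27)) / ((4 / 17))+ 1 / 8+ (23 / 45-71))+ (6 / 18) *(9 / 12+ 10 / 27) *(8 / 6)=64.56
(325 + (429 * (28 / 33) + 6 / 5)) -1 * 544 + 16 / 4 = 150.20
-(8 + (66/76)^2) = -12641/1444 = -8.75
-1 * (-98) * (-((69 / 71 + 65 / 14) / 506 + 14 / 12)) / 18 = -12439819/1940004 = -6.41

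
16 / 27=0.59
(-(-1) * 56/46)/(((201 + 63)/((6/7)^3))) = 36/12397 = 0.00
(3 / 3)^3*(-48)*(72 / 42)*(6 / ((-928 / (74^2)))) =591408/203 = 2913.34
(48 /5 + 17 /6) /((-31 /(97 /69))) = -36181/64170 = -0.56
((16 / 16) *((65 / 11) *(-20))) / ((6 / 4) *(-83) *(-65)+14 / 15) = -39000/2670833 = -0.01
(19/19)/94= 1/94 = 0.01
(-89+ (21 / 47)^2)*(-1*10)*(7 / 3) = 2072.01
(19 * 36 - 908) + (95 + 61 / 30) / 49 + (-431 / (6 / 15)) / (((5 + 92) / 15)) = -388.64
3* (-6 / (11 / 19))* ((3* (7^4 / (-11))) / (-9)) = -273714/121 = -2262.10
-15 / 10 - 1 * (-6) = 9/2 = 4.50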